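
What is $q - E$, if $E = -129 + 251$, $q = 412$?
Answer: $290$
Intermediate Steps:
$E = 122$
$q - E = 412 - 122 = 290$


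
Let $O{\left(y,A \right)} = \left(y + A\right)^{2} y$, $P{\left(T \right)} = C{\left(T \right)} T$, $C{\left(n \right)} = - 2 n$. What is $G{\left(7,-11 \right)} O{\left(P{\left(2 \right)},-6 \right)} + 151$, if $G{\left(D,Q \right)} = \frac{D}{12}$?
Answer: $- \frac{2291}{3} \approx -763.67$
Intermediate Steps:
$G{\left(D,Q \right)} = \frac{D}{12}$ ($G{\left(D,Q \right)} = D \frac{1}{12} = \frac{D}{12}$)
$P{\left(T \right)} = - 2 T^{2}$ ($P{\left(T \right)} = - 2 T T = - 2 T^{2}$)
$O{\left(y,A \right)} = y \left(A + y\right)^{2}$ ($O{\left(y,A \right)} = \left(A + y\right)^{2} y = y \left(A + y\right)^{2}$)
$G{\left(7,-11 \right)} O{\left(P{\left(2 \right)},-6 \right)} + 151 = \frac{1}{12} \cdot 7 - 2 \cdot 2^{2} \left(-6 - 2 \cdot 2^{2}\right)^{2} + 151 = \frac{7 \left(-2\right) 4 \left(-6 - 8\right)^{2}}{12} + 151 = \frac{7 \left(- 8 \left(-6 - 8\right)^{2}\right)}{12} + 151 = \frac{7 \left(- 8 \left(-14\right)^{2}\right)}{12} + 151 = \frac{7 \left(\left(-8\right) 196\right)}{12} + 151 = \frac{7}{12} \left(-1568\right) + 151 = - \frac{2744}{3} + 151 = - \frac{2291}{3}$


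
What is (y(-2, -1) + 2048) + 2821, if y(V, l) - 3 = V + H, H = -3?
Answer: 4867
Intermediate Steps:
y(V, l) = V (y(V, l) = 3 + (V - 3) = 3 + (-3 + V) = V)
(y(-2, -1) + 2048) + 2821 = (-2 + 2048) + 2821 = 2046 + 2821 = 4867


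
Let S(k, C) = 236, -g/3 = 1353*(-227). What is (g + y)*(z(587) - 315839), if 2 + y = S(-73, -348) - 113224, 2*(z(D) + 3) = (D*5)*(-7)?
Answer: -527263880287/2 ≈ -2.6363e+11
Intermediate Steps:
g = 921393 (g = -4059*(-227) = -3*(-307131) = 921393)
z(D) = -3 - 35*D/2 (z(D) = -3 + ((D*5)*(-7))/2 = -3 + ((5*D)*(-7))/2 = -3 + (-35*D)/2 = -3 - 35*D/2)
y = -112990 (y = -2 + (236 - 113224) = -2 - 112988 = -112990)
(g + y)*(z(587) - 315839) = (921393 - 112990)*((-3 - 35/2*587) - 315839) = 808403*((-3 - 20545/2) - 315839) = 808403*(-20551/2 - 315839) = 808403*(-652229/2) = -527263880287/2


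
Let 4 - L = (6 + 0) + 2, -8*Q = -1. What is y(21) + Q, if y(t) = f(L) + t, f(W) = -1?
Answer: 161/8 ≈ 20.125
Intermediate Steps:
Q = 1/8 (Q = -1/8*(-1) = 1/8 ≈ 0.12500)
L = -4 (L = 4 - ((6 + 0) + 2) = 4 - (6 + 2) = 4 - 1*8 = 4 - 8 = -4)
y(t) = -1 + t
y(21) + Q = (-1 + 21) + 1/8 = 20 + 1/8 = 161/8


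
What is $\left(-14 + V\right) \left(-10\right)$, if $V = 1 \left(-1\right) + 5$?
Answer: $100$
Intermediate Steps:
$V = 4$ ($V = -1 + 5 = 4$)
$\left(-14 + V\right) \left(-10\right) = \left(-14 + 4\right) \left(-10\right) = \left(-10\right) \left(-10\right) = 100$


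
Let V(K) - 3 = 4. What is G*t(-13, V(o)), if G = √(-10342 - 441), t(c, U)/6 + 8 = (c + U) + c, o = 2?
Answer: -162*I*√10783 ≈ -16822.0*I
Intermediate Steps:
V(K) = 7 (V(K) = 3 + 4 = 7)
t(c, U) = -48 + 6*U + 12*c (t(c, U) = -48 + 6*((c + U) + c) = -48 + 6*((U + c) + c) = -48 + 6*(U + 2*c) = -48 + (6*U + 12*c) = -48 + 6*U + 12*c)
G = I*√10783 (G = √(-10783) = I*√10783 ≈ 103.84*I)
G*t(-13, V(o)) = (I*√10783)*(-48 + 6*7 + 12*(-13)) = (I*√10783)*(-48 + 42 - 156) = (I*√10783)*(-162) = -162*I*√10783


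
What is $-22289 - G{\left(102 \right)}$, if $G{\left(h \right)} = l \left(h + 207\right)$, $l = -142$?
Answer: $21589$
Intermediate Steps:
$G{\left(h \right)} = -29394 - 142 h$ ($G{\left(h \right)} = - 142 \left(h + 207\right) = - 142 \left(207 + h\right) = -29394 - 142 h$)
$-22289 - G{\left(102 \right)} = -22289 - \left(-29394 - 14484\right) = -22289 - -43878 = -22289 + 43878 = 21589$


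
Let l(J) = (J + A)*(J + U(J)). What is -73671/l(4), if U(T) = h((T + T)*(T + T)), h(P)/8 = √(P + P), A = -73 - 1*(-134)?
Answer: 5667/10220 - 22668*√2/2555 ≈ -11.992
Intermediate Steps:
A = 61 (A = -73 + 134 = 61)
h(P) = 8*√2*√P (h(P) = 8*√(P + P) = 8*√(2*P) = 8*(√2*√P) = 8*√2*√P)
U(T) = 16*√2*√(T²) (U(T) = 8*√2*√((T + T)*(T + T)) = 8*√2*√((2*T)*(2*T)) = 8*√2*√(4*T²) = 8*√2*(2*√(T²)) = 16*√2*√(T²))
l(J) = (61 + J)*(J + 16*√2*√(J²)) (l(J) = (J + 61)*(J + 16*√2*√(J²)) = (61 + J)*(J + 16*√2*√(J²)))
-73671/l(4) = -73671/(4² + 61*4 + 976*√2*√(4²) + 16*4*√2*√(4²)) = -73671/(16 + 244 + 976*√2*√16 + 16*4*√2*√16) = -73671/(16 + 244 + 976*√2*4 + 16*4*√2*4) = -73671/(16 + 244 + 3904*√2 + 256*√2) = -73671/(260 + 4160*√2)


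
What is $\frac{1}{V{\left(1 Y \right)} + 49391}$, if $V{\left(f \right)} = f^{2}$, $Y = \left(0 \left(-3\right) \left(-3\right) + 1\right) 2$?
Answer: $\frac{1}{49395} \approx 2.0245 \cdot 10^{-5}$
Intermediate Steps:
$Y = 2$ ($Y = \left(0 \left(-3\right) + 1\right) 2 = \left(0 + 1\right) 2 = 1 \cdot 2 = 2$)
$\frac{1}{V{\left(1 Y \right)} + 49391} = \frac{1}{\left(1 \cdot 2\right)^{2} + 49391} = \frac{1}{2^{2} + 49391} = \frac{1}{4 + 49391} = \frac{1}{49395}$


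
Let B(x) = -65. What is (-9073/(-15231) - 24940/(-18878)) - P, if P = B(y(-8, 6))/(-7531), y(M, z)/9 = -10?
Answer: 2065977565042/1082697295179 ≈ 1.9082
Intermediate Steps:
y(M, z) = -90 (y(M, z) = 9*(-10) = -90)
P = 65/7531 (P = -65/(-7531) = -65*(-1/7531) = 65/7531 ≈ 0.0086310)
(-9073/(-15231) - 24940/(-18878)) - P = (-9073/(-15231) - 24940/(-18878)) - 1*65/7531 = (-9073*(-1/15231) - 24940*(-1/18878)) - 65/7531 = (9073/15231 + 12470/9439) - 65/7531 = 275570617/143765409 - 65/7531 = 2065977565042/1082697295179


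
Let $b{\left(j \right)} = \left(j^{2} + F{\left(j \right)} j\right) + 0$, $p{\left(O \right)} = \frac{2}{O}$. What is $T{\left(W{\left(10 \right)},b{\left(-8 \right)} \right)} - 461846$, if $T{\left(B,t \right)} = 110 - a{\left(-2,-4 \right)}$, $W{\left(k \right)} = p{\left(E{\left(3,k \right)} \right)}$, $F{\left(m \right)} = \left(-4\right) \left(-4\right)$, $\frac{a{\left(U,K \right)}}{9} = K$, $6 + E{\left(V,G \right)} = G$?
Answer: $-461700$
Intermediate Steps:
$E{\left(V,G \right)} = -6 + G$
$a{\left(U,K \right)} = 9 K$
$F{\left(m \right)} = 16$
$W{\left(k \right)} = \frac{2}{-6 + k}$
$b{\left(j \right)} = j^{2} + 16 j$ ($b{\left(j \right)} = \left(j^{2} + 16 j\right) + 0 = j^{2} + 16 j$)
$T{\left(B,t \right)} = 146$ ($T{\left(B,t \right)} = 110 - 9 \left(-4\right) = 110 - -36 = 110 + 36 = 146$)
$T{\left(W{\left(10 \right)},b{\left(-8 \right)} \right)} - 461846 = 146 - 461846 = -461700$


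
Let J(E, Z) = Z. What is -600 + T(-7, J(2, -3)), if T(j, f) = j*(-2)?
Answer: -586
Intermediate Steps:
T(j, f) = -2*j
-600 + T(-7, J(2, -3)) = -600 - 2*(-7) = -600 + 14 = -586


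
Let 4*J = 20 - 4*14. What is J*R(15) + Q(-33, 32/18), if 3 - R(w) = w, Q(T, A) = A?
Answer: 988/9 ≈ 109.78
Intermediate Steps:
R(w) = 3 - w
J = -9 (J = (20 - 4*14)/4 = (20 - 56)/4 = (¼)*(-36) = -9)
J*R(15) + Q(-33, 32/18) = -9*(3 - 1*15) + 32/18 = -9*(3 - 15) + 32*(1/18) = -9*(-12) + 16/9 = 108 + 16/9 = 988/9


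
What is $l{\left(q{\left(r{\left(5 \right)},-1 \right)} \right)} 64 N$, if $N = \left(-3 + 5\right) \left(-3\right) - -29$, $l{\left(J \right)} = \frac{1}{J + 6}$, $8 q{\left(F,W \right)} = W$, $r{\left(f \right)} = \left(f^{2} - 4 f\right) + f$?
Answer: $\frac{11776}{47} \approx 250.55$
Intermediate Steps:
$r{\left(f \right)} = f^{2} - 3 f$
$q{\left(F,W \right)} = \frac{W}{8}$
$l{\left(J \right)} = \frac{1}{6 + J}$
$N = 23$ ($N = 2 \left(-3\right) + 29 = -6 + 29 = 23$)
$l{\left(q{\left(r{\left(5 \right)},-1 \right)} \right)} 64 N = \frac{1}{6 + \frac{1}{8} \left(-1\right)} 64 \cdot 23 = \frac{1}{6 - \frac{1}{8}} \cdot 64 \cdot 23 = \frac{1}{\frac{47}{8}} \cdot 64 \cdot 23 = \frac{8}{47} \cdot 64 \cdot 23 = \frac{512}{47} \cdot 23 = \frac{11776}{47}$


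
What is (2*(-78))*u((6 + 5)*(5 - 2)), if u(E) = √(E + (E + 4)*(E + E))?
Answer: -2340*√11 ≈ -7760.9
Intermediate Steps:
u(E) = √(E + 2*E*(4 + E)) (u(E) = √(E + (4 + E)*(2*E)) = √(E + 2*E*(4 + E)))
(2*(-78))*u((6 + 5)*(5 - 2)) = (2*(-78))*√(((6 + 5)*(5 - 2))*(9 + 2*((6 + 5)*(5 - 2)))) = -156*√33*√(9 + 2*(11*3)) = -156*√33*√(9 + 2*33) = -156*√33*√(9 + 66) = -156*15*√11 = -2340*√11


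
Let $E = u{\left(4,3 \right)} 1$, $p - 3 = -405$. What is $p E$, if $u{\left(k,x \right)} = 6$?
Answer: $-2412$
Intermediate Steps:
$p = -402$ ($p = 3 - 405 = -402$)
$E = 6$ ($E = 6 \cdot 1 = 6$)
$p E = \left(-402\right) 6 = -2412$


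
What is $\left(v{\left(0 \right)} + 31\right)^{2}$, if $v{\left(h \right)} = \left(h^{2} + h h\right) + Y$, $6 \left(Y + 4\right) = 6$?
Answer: $784$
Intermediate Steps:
$Y = -3$ ($Y = -4 + \frac{1}{6} \cdot 6 = -4 + 1 = -3$)
$v{\left(h \right)} = -3 + 2 h^{2}$ ($v{\left(h \right)} = \left(h^{2} + h h\right) - 3 = \left(h^{2} + h^{2}\right) - 3 = 2 h^{2} - 3 = -3 + 2 h^{2}$)
$\left(v{\left(0 \right)} + 31\right)^{2} = \left(\left(-3 + 2 \cdot 0^{2}\right) + 31\right)^{2} = \left(\left(-3 + 2 \cdot 0\right) + 31\right)^{2} = \left(\left(-3 + 0\right) + 31\right)^{2} = \left(-3 + 31\right)^{2} = 28^{2} = 784$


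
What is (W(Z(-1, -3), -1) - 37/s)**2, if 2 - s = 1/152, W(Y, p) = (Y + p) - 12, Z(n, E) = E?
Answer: 109662784/91809 ≈ 1194.5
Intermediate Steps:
W(Y, p) = -12 + Y + p
s = 303/152 (s = 2 - 1/152 = 303/152 ≈ 1.9934)
(W(Z(-1, -3), -1) - 37/s)**2 = ((-12 - 3 - 1) - 37/303/152)**2 = (-16 - 37*152/303)**2 = (-16 - 5624/303)**2 = (-10472/303)**2 = 109662784/91809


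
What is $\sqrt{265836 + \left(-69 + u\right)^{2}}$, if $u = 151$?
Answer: $4 \sqrt{17035} \approx 522.07$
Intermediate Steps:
$\sqrt{265836 + \left(-69 + u\right)^{2}} = \sqrt{265836 + \left(-69 + 151\right)^{2}} = \sqrt{265836 + 82^{2}} = \sqrt{265836 + 6724} = \sqrt{272560} = 4 \sqrt{17035}$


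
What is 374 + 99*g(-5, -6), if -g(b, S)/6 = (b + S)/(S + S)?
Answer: -341/2 ≈ -170.50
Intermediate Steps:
g(b, S) = -3*(S + b)/S (g(b, S) = -6*(b + S)/(S + S) = -6*(S + b)/(2*S) = -6*(S + b)*1/(2*S) = -3*(S + b)/S)
374 + 99*g(-5, -6) = 374 + 99*(-3 - 3*(-5)/(-6)) = 374 + 99*(-3 - 3*(-5)*(-⅙)) = 374 + 99*(-3 - 5/2) = 374 + 99*(-11/2) = 374 - 1089/2 = -341/2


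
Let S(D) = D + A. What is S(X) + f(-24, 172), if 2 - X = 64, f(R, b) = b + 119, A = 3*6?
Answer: 247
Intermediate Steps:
A = 18
f(R, b) = 119 + b
X = -62 (X = 2 - 1*64 = 2 - 64 = -62)
S(D) = 18 + D (S(D) = D + 18 = 18 + D)
S(X) + f(-24, 172) = (18 - 62) + (119 + 172) = -44 + 291 = 247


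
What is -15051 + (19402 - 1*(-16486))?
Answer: 20837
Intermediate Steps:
-15051 + (19402 - 1*(-16486)) = -15051 + (19402 + 16486) = -15051 + 35888 = 20837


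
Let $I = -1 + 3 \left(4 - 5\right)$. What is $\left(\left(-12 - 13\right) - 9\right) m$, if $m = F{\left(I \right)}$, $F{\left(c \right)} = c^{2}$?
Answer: $-544$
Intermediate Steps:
$I = -4$ ($I = -1 + 3 \left(-1\right) = -1 - 3 = -4$)
$m = 16$ ($m = \left(-4\right)^{2} = 16$)
$\left(\left(-12 - 13\right) - 9\right) m = \left(\left(-12 - 13\right) - 9\right) 16 = \left(-25 - 9\right) 16 = \left(-34\right) 16 = -544$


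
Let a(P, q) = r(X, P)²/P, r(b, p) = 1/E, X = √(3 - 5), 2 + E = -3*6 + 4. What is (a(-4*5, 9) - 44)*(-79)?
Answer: 17797199/5120 ≈ 3476.0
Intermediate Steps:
E = -16 (E = -2 + (-3*6 + 4) = -2 + (-18 + 4) = -2 - 14 = -16)
X = I*√2 (X = √(-2) = I*√2 ≈ 1.4142*I)
r(b, p) = -1/16 (r(b, p) = 1/(-16) = -1/16)
a(P, q) = 1/(256*P) (a(P, q) = (-1/16)²/P = 1/(256*P))
(a(-4*5, 9) - 44)*(-79) = (1/(256*((-4*5))) - 44)*(-79) = ((1/256)/(-20) - 44)*(-79) = ((1/256)*(-1/20) - 44)*(-79) = (-1/5120 - 44)*(-79) = -225281/5120*(-79) = 17797199/5120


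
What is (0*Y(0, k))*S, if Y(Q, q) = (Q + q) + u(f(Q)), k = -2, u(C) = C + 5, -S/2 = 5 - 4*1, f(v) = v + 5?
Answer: 0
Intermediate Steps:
f(v) = 5 + v
S = -2 (S = -2*(5 - 4*1) = -2*(5 - 4) = -2*1 = -2)
u(C) = 5 + C
Y(Q, q) = 10 + q + 2*Q (Y(Q, q) = (Q + q) + (5 + (5 + Q)) = (Q + q) + (10 + Q) = 10 + q + 2*Q)
(0*Y(0, k))*S = (0*(10 - 2 + 2*0))*(-2) = (0*(10 - 2 + 0))*(-2) = (0*8)*(-2) = 0*(-2) = 0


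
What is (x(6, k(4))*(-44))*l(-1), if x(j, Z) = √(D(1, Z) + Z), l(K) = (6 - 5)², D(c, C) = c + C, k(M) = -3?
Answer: -44*I*√5 ≈ -98.387*I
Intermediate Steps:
D(c, C) = C + c
l(K) = 1 (l(K) = 1² = 1)
x(j, Z) = √(1 + 2*Z) (x(j, Z) = √((Z + 1) + Z) = √((1 + Z) + Z) = √(1 + 2*Z))
(x(6, k(4))*(-44))*l(-1) = (√(1 + 2*(-3))*(-44))*1 = (√(1 - 6)*(-44))*1 = (√(-5)*(-44))*1 = ((I*√5)*(-44))*1 = -44*I*√5*1 = -44*I*√5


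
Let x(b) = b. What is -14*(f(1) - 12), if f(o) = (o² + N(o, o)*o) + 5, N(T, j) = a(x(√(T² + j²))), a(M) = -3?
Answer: 126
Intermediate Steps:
N(T, j) = -3
f(o) = 5 + o² - 3*o (f(o) = (o² - 3*o) + 5 = 5 + o² - 3*o)
-14*(f(1) - 12) = -14*((5 + 1² - 3*1) - 12) = -14*((5 + 1 - 3) - 12) = -14*(3 - 12) = -14*(-9) = 126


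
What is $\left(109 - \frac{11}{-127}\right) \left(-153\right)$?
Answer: $- \frac{2119662}{127} \approx -16690.0$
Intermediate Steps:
$\left(109 - \frac{11}{-127}\right) \left(-153\right) = \left(109 - - \frac{11}{127}\right) \left(-153\right) = \left(109 + \frac{11}{127}\right) \left(-153\right) = \frac{13854}{127} \left(-153\right) = - \frac{2119662}{127}$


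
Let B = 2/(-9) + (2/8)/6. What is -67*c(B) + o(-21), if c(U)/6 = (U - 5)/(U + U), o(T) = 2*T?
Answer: -75519/13 ≈ -5809.2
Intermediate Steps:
B = -13/72 (B = 2*(-⅑) + (2*(⅛))*(⅙) = -2/9 + (¼)*(⅙) = -2/9 + 1/24 = -13/72 ≈ -0.18056)
c(U) = 3*(-5 + U)/U (c(U) = 6*((U - 5)/(U + U)) = 6*((-5 + U)/((2*U))) = 6*((-5 + U)*(1/(2*U))) = 6*((-5 + U)/(2*U)) = 3*(-5 + U)/U)
-67*c(B) + o(-21) = -67*(3 - 15/(-13/72)) + 2*(-21) = -67*(3 - 15*(-72/13)) - 42 = -67*(3 + 1080/13) - 42 = -67*1119/13 - 42 = -74973/13 - 42 = -75519/13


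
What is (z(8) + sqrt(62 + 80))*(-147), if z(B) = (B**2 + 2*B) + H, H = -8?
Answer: -10584 - 147*sqrt(142) ≈ -12336.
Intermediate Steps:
z(B) = -8 + B**2 + 2*B (z(B) = (B**2 + 2*B) - 8 = -8 + B**2 + 2*B)
(z(8) + sqrt(62 + 80))*(-147) = ((-8 + 8**2 + 2*8) + sqrt(62 + 80))*(-147) = ((-8 + 64 + 16) + sqrt(142))*(-147) = (72 + sqrt(142))*(-147) = -10584 - 147*sqrt(142)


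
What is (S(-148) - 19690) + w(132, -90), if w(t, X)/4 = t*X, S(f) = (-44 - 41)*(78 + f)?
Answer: -61260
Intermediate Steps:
S(f) = -6630 - 85*f (S(f) = -85*(78 + f) = -6630 - 85*f)
w(t, X) = 4*X*t (w(t, X) = 4*(t*X) = 4*(X*t) = 4*X*t)
(S(-148) - 19690) + w(132, -90) = ((-6630 - 85*(-148)) - 19690) + 4*(-90)*132 = ((-6630 + 12580) - 19690) - 47520 = (5950 - 19690) - 47520 = -13740 - 47520 = -61260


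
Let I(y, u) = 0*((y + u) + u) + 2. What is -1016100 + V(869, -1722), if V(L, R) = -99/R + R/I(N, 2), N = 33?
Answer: -583735581/574 ≈ -1.0170e+6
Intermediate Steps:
I(y, u) = 2 (I(y, u) = 0*((u + y) + u) + 2 = 0*(y + 2*u) + 2 = 0 + 2 = 2)
V(L, R) = R/2 - 99/R (V(L, R) = -99/R + R/2 = R/2 - 99/R)
-1016100 + V(869, -1722) = -1016100 + ((½)*(-1722) - 99/(-1722)) = -1016100 + (-861 - 99*(-1/1722)) = -1016100 + (-861 + 33/574) = -1016100 - 494181/574 = -583735581/574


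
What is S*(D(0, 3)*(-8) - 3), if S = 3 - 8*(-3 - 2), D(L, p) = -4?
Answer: 1247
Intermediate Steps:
S = 43 (S = 3 - 8*(-5) = 3 - 4*(-10) = 3 + 40 = 43)
S*(D(0, 3)*(-8) - 3) = 43*(-4*(-8) - 3) = 43*(32 - 3) = 43*29 = 1247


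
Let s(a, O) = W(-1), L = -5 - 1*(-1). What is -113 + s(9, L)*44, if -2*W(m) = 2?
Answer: -157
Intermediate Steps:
L = -4 (L = -5 + 1 = -4)
W(m) = -1 (W(m) = -½*2 = -1)
s(a, O) = -1
-113 + s(9, L)*44 = -113 - 1*44 = -113 - 44 = -157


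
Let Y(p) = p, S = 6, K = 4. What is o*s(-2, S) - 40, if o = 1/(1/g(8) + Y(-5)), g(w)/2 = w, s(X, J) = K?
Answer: -3224/79 ≈ -40.810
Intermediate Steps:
s(X, J) = 4
g(w) = 2*w
o = -16/79 (o = 1/(1/(2*8) - 5) = 1/(1/16 - 5) = 1/(-79/16) = -16/79 ≈ -0.20253)
o*s(-2, S) - 40 = -16/79*4 - 40 = -64/79 - 40 = -3224/79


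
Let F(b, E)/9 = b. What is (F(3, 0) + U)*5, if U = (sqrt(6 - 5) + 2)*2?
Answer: 165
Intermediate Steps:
F(b, E) = 9*b
U = 6 (U = (sqrt(1) + 2)*2 = (1 + 2)*2 = 3*2 = 6)
(F(3, 0) + U)*5 = (9*3 + 6)*5 = (27 + 6)*5 = 33*5 = 165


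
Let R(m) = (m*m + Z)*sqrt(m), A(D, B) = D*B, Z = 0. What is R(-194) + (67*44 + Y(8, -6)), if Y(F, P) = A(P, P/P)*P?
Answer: 2984 + 37636*I*sqrt(194) ≈ 2984.0 + 5.2421e+5*I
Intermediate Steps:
A(D, B) = B*D
Y(F, P) = P**2 (Y(F, P) = ((P/P)*P)*P = (1*P)*P = P*P = P**2)
R(m) = m**(5/2) (R(m) = (m*m + 0)*sqrt(m) = (m**2 + 0)*sqrt(m) = m**2*sqrt(m) = m**(5/2))
R(-194) + (67*44 + Y(8, -6)) = (-194)**(5/2) + (67*44 + (-6)**2) = 37636*I*sqrt(194) + (2948 + 36) = 37636*I*sqrt(194) + 2984 = 2984 + 37636*I*sqrt(194)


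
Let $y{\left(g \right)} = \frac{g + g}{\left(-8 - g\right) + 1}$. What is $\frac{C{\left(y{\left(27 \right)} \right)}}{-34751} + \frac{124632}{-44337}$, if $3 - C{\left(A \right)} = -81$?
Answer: $- \frac{1444936980}{513585029} \approx -2.8134$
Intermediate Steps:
$y{\left(g \right)} = \frac{2 g}{-7 - g}$
$C{\left(A \right)} = 84$ ($C{\left(A \right)} = 3 - -81 = 3 + 81 = 84$)
$\frac{C{\left(y{\left(27 \right)} \right)}}{-34751} + \frac{124632}{-44337} = \frac{84}{-34751} + \frac{124632}{-44337} = 84 \left(- \frac{1}{34751}\right) + 124632 \left(- \frac{1}{44337}\right) = - \frac{84}{34751} - \frac{41544}{14779} = - \frac{1444936980}{513585029}$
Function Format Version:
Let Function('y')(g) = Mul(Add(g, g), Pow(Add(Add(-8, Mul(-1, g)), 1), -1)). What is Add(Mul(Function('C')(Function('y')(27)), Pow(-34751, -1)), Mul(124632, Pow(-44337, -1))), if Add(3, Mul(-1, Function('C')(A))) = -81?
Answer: Rational(-1444936980, 513585029) ≈ -2.8134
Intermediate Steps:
Function('y')(g) = Mul(2, g, Pow(Add(-7, Mul(-1, g)), -1)) (Function('y')(g) = Mul(Mul(2, g), Pow(Add(-7, Mul(-1, g)), -1)) = Mul(2, g, Pow(Add(-7, Mul(-1, g)), -1)))
Function('C')(A) = 84 (Function('C')(A) = Add(3, Mul(-1, -81)) = Add(3, 81) = 84)
Add(Mul(Function('C')(Function('y')(27)), Pow(-34751, -1)), Mul(124632, Pow(-44337, -1))) = Add(Mul(84, Pow(-34751, -1)), Mul(124632, Pow(-44337, -1))) = Add(Mul(84, Rational(-1, 34751)), Mul(124632, Rational(-1, 44337))) = Add(Rational(-84, 34751), Rational(-41544, 14779)) = Rational(-1444936980, 513585029)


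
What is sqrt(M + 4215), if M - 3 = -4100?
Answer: sqrt(118) ≈ 10.863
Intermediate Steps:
M = -4097 (M = 3 - 4100 = -4097)
sqrt(M + 4215) = sqrt(-4097 + 4215) = sqrt(118)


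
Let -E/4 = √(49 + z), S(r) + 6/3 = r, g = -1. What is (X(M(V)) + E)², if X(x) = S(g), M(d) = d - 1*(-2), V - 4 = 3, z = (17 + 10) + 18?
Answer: 1513 + 24*√94 ≈ 1745.7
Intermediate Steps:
z = 45 (z = 27 + 18 = 45)
V = 7 (V = 4 + 3 = 7)
M(d) = 2 + d (M(d) = d + 2 = 2 + d)
S(r) = -2 + r
E = -4*√94 (E = -4*√(49 + 45) = -4*√94 ≈ -38.781)
X(x) = -3 (X(x) = -2 - 1 = -3)
(X(M(V)) + E)² = (-3 - 4*√94)²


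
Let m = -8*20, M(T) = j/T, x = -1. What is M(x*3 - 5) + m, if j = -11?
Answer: -1269/8 ≈ -158.63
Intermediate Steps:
M(T) = -11/T
m = -160
M(x*3 - 5) + m = -11/(-1*3 - 5) - 160 = -11/(-3 - 5) - 160 = -11/(-8) - 160 = -11*(-⅛) - 160 = 11/8 - 160 = -1269/8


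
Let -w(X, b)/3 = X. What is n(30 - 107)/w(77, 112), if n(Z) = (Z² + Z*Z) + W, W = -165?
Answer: -1063/21 ≈ -50.619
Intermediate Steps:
w(X, b) = -3*X
n(Z) = -165 + 2*Z² (n(Z) = (Z² + Z*Z) - 165 = (Z² + Z²) - 165 = 2*Z² - 165 = -165 + 2*Z²)
n(30 - 107)/w(77, 112) = (-165 + 2*(30 - 107)²)/((-3*77)) = (-165 + 2*(-77)²)/(-231) = (-165 + 2*5929)*(-1/231) = (-165 + 11858)*(-1/231) = 11693*(-1/231) = -1063/21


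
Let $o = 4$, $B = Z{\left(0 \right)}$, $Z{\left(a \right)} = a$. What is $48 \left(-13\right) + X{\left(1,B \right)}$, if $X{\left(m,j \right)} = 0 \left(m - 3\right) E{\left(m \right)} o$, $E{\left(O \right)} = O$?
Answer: $-624$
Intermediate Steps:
$B = 0$
$X{\left(m,j \right)} = 0$ ($X{\left(m,j \right)} = 0 \left(m - 3\right) m 4 = 0 \left(-3 + m\right) m 4 = 0 m 4 = 0 \cdot 4 = 0$)
$48 \left(-13\right) + X{\left(1,B \right)} = 48 \left(-13\right) + 0 = -624 + 0 = -624$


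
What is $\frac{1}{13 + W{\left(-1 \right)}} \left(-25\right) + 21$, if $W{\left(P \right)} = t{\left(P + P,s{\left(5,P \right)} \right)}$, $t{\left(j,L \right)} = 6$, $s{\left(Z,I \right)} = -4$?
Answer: $\frac{374}{19} \approx 19.684$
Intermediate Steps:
$W{\left(P \right)} = 6$
$\frac{1}{13 + W{\left(-1 \right)}} \left(-25\right) + 21 = \frac{1}{13 + 6} \left(-25\right) + 21 = \frac{1}{19} \left(-25\right) + 21 = - \frac{25}{19} + 21 = \frac{374}{19}$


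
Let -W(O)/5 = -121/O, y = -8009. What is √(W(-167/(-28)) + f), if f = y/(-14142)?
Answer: √568943947592862/2361714 ≈ 10.100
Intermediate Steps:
f = 8009/14142 (f = -8009/(-14142) = -8009*(-1/14142) = 8009/14142 ≈ 0.56633)
W(O) = 605/O (W(O) = -(-605)/O = 605/O)
√(W(-167/(-28)) + f) = √(605/((-167/(-28))) + 8009/14142) = √(605/((-167*(-1/28))) + 8009/14142) = √(605/(167/28) + 8009/14142) = √(605*(28/167) + 8009/14142) = √(16940/167 + 8009/14142) = √(240902983/2361714) = √568943947592862/2361714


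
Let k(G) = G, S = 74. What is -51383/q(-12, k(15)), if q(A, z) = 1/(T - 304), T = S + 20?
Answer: 10790430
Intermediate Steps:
T = 94 (T = 74 + 20 = 94)
q(A, z) = -1/210 (q(A, z) = 1/(94 - 304) = 1/(-210) = -1/210)
-51383/q(-12, k(15)) = -51383/(-1/210) = -51383*(-210) = 10790430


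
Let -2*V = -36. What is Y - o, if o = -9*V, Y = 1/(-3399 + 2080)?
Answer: 213677/1319 ≈ 162.00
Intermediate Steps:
V = 18 (V = -½*(-36) = 18)
Y = -1/1319 (Y = 1/(-1319) = -1/1319 ≈ -0.00075815)
o = -162 (o = -9*18 = -162)
Y - o = -1/1319 - 1*(-162) = -1/1319 + 162 = 213677/1319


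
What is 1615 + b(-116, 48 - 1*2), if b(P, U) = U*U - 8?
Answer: 3723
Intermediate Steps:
b(P, U) = -8 + U**2 (b(P, U) = U**2 - 8 = -8 + U**2)
1615 + b(-116, 48 - 1*2) = 1615 + (-8 + (48 - 1*2)**2) = 1615 + (-8 + (48 - 2)**2) = 1615 + (-8 + 46**2) = 1615 + (-8 + 2116) = 1615 + 2108 = 3723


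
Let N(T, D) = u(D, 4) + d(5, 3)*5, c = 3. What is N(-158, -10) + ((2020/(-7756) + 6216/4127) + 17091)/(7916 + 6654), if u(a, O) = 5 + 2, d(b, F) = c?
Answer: 1350909325666/58296413105 ≈ 23.173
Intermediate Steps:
d(b, F) = 3
u(a, O) = 7
N(T, D) = 22 (N(T, D) = 7 + 3*5 = 7 + 15 = 22)
N(-158, -10) + ((2020/(-7756) + 6216/4127) + 17091)/(7916 + 6654) = 22 + ((2020/(-7756) + 6216/4127) + 17091)/(7916 + 6654) = 22 + ((2020*(-1/7756) + 6216*(1/4127)) + 17091)/14570 = 22 + ((-505/1939 + 6216/4127) + 17091)*(1/14570) = 22 + (9968689/8002253 + 17091)*(1/14570) = 22 + (136776474712/8002253)*(1/14570) = 22 + 68388237356/58296413105 = 1350909325666/58296413105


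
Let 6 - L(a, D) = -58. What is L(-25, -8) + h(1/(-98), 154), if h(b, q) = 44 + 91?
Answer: 199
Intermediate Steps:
h(b, q) = 135
L(a, D) = 64 (L(a, D) = 6 - 1*(-58) = 6 + 58 = 64)
L(-25, -8) + h(1/(-98), 154) = 64 + 135 = 199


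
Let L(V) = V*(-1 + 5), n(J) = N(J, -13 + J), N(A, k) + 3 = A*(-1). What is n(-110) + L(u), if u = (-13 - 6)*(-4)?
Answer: 411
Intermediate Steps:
N(A, k) = -3 - A (N(A, k) = -3 + A*(-1) = -3 - A)
u = 76 (u = -19*(-4) = 76)
n(J) = -3 - J
L(V) = 4*V (L(V) = V*4 = 4*V)
n(-110) + L(u) = (-3 - 1*(-110)) + 4*76 = (-3 + 110) + 304 = 107 + 304 = 411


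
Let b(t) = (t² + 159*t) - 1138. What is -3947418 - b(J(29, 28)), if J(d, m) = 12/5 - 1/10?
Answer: -394665099/100 ≈ -3.9467e+6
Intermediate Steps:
J(d, m) = 23/10 (J(d, m) = 12*(⅕) - 1*⅒ = 12/5 - ⅒ = 23/10)
b(t) = -1138 + t² + 159*t
-3947418 - b(J(29, 28)) = -3947418 - (-1138 + (23/10)² + 159*(23/10)) = -3947418 - (-1138 + 529/100 + 3657/10) = -3947418 - 1*(-76701/100) = -3947418 + 76701/100 = -394665099/100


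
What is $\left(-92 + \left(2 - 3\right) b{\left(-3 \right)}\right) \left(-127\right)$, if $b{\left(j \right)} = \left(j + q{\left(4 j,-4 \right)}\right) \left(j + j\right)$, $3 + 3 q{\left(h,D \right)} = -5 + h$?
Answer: $19050$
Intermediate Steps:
$q{\left(h,D \right)} = - \frac{8}{3} + \frac{h}{3}$ ($q{\left(h,D \right)} = -1 + \frac{-5 + h}{3} = -1 + \left(- \frac{5}{3} + \frac{h}{3}\right) = - \frac{8}{3} + \frac{h}{3}$)
$b{\left(j \right)} = 2 j \left(- \frac{8}{3} + \frac{7 j}{3}\right)$ ($b{\left(j \right)} = \left(j + \left(- \frac{8}{3} + \frac{4 j}{3}\right)\right) \left(j + j\right) = \left(j + \left(- \frac{8}{3} + \frac{4 j}{3}\right)\right) 2 j = \left(- \frac{8}{3} + \frac{7 j}{3}\right) 2 j = 2 j \left(- \frac{8}{3} + \frac{7 j}{3}\right)$)
$\left(-92 + \left(2 - 3\right) b{\left(-3 \right)}\right) \left(-127\right) = \left(-92 + \left(2 - 3\right) \frac{2}{3} \left(-3\right) \left(-8 + 7 \left(-3\right)\right)\right) \left(-127\right) = \left(-92 - \frac{2}{3} \left(-3\right) \left(-8 - 21\right)\right) \left(-127\right) = \left(-92 - \frac{2}{3} \left(-3\right) \left(-29\right)\right) \left(-127\right) = \left(-92 - 58\right) \left(-127\right) = \left(-150\right) \left(-127\right) = 19050$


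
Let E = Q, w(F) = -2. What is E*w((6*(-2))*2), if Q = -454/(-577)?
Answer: -908/577 ≈ -1.5737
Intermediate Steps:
Q = 454/577 (Q = -454*(-1/577) = 454/577 ≈ 0.78683)
E = 454/577 ≈ 0.78683
E*w((6*(-2))*2) = (454/577)*(-2) = -908/577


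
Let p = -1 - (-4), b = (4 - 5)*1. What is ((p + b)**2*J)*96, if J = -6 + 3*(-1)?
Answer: -3456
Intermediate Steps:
b = -1 (b = -1*1 = -1)
J = -9 (J = -6 - 3 = -9)
p = 3 (p = -1 - 1*(-4) = -1 + 4 = 3)
((p + b)**2*J)*96 = ((3 - 1)**2*(-9))*96 = (2**2*(-9))*96 = (4*(-9))*96 = -36*96 = -3456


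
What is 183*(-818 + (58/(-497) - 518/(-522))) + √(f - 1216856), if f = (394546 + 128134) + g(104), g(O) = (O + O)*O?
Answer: -6465690181/43239 + 4*I*√42034 ≈ -1.4953e+5 + 820.09*I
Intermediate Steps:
g(O) = 2*O² (g(O) = (2*O)*O = 2*O²)
f = 544312 (f = (394546 + 128134) + 2*104² = 522680 + 2*10816 = 522680 + 21632 = 544312)
183*(-818 + (58/(-497) - 518/(-522))) + √(f - 1216856) = 183*(-818 + (58/(-497) - 518/(-522))) + √(544312 - 1216856) = 183*(-818 + (58*(-1/497) - 518*(-1/522))) + √(-672544) = 183*(-818 + (-58/497 + 259/261)) + 4*I*√42034 = 183*(-818 + 113585/129717) + 4*I*√42034 = 183*(-105994921/129717) + 4*I*√42034 = -6465690181/43239 + 4*I*√42034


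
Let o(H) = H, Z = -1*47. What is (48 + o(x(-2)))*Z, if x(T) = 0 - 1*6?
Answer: -1974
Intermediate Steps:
Z = -47
x(T) = -6 (x(T) = 0 - 6 = -6)
(48 + o(x(-2)))*Z = (48 - 6)*(-47) = 42*(-47) = -1974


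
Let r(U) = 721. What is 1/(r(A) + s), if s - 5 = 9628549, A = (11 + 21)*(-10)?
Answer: 1/9629275 ≈ 1.0385e-7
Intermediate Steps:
A = -320 (A = 32*(-10) = -320)
s = 9628554 (s = 5 + 9628549 = 9628554)
1/(r(A) + s) = 1/(721 + 9628554) = 1/9629275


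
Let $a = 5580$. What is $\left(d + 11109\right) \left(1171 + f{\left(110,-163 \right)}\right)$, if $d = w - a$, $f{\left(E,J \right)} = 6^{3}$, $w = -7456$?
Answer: $-2672749$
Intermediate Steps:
$f{\left(E,J \right)} = 216$
$d = -13036$ ($d = -7456 - 5580 = -13036$)
$\left(d + 11109\right) \left(1171 + f{\left(110,-163 \right)}\right) = \left(-13036 + 11109\right) \left(1171 + 216\right) = \left(-1927\right) 1387 = -2672749$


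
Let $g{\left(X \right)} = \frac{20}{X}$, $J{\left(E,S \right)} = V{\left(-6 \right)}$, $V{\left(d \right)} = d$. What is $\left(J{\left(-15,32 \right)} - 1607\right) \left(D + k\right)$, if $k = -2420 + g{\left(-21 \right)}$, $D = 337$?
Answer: $\frac{70589719}{21} \approx 3.3614 \cdot 10^{6}$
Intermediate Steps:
$J{\left(E,S \right)} = -6$
$k = - \frac{50840}{21}$ ($k = -2420 + \frac{20}{-21} = -2420 + 20 \left(- \frac{1}{21}\right) = -2420 - \frac{20}{21} = - \frac{50840}{21} \approx -2421.0$)
$\left(J{\left(-15,32 \right)} - 1607\right) \left(D + k\right) = \left(-6 - 1607\right) \left(337 - \frac{50840}{21}\right) = \left(-1613\right) \left(- \frac{43763}{21}\right) = \frac{70589719}{21}$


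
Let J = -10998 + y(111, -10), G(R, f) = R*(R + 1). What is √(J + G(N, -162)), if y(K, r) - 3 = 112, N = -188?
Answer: 3*√2697 ≈ 155.80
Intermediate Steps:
y(K, r) = 115 (y(K, r) = 3 + 112 = 115)
G(R, f) = R*(1 + R)
J = -10883 (J = -10998 + 115 = -10883)
√(J + G(N, -162)) = √(-10883 - 188*(1 - 188)) = √(-10883 - 188*(-187)) = √(-10883 + 35156) = √24273 = 3*√2697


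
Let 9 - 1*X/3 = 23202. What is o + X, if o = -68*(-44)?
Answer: -66587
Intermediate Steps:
X = -69579 (X = 27 - 3*23202 = 27 - 69606 = -69579)
o = 2992
o + X = 2992 - 69579 = -66587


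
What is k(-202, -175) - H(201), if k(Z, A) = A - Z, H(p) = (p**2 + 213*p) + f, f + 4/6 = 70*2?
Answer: -249979/3 ≈ -83326.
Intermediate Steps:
f = 418/3 (f = -2/3 + 70*2 = -2/3 + 140 = 418/3 ≈ 139.33)
H(p) = 418/3 + p**2 + 213*p (H(p) = (p**2 + 213*p) + 418/3 = 418/3 + p**2 + 213*p)
k(-202, -175) - H(201) = (-175 - 1*(-202)) - (418/3 + 201**2 + 213*201) = (-175 + 202) - (418/3 + 40401 + 42813) = 27 - 1*250060/3 = 27 - 250060/3 = -249979/3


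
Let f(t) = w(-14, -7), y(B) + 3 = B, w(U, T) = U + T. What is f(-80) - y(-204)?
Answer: 186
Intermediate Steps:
w(U, T) = T + U
y(B) = -3 + B
f(t) = -21 (f(t) = -7 - 14 = -21)
f(-80) - y(-204) = -21 - (-3 - 204) = -21 - 1*(-207) = -21 + 207 = 186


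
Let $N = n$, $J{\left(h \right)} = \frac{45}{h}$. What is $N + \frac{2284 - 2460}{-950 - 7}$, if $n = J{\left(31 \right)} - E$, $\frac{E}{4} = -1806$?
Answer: $\frac{19487539}{2697} \approx 7225.6$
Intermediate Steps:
$E = -7224$ ($E = 4 \left(-1806\right) = -7224$)
$n = \frac{223989}{31}$ ($n = \frac{45}{31} - -7224 = 45 \cdot \frac{1}{31} + 7224 = \frac{45}{31} + 7224 = \frac{223989}{31} \approx 7225.5$)
$N = \frac{223989}{31} \approx 7225.5$
$N + \frac{2284 - 2460}{-950 - 7} = \frac{223989}{31} + \frac{2284 - 2460}{-950 - 7} = \frac{223989}{31} - \frac{176}{-957} = \frac{223989}{31} - - \frac{16}{87} = \frac{223989}{31} + \frac{16}{87} = \frac{19487539}{2697}$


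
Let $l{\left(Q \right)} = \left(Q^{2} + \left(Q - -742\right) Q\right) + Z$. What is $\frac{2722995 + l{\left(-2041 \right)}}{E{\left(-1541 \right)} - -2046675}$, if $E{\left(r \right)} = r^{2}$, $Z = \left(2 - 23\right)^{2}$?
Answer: $\frac{2385094}{1105339} \approx 2.1578$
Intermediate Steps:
$Z = 441$ ($Z = \left(-21\right)^{2} = 441$)
$l{\left(Q \right)} = 441 + Q^{2} + Q \left(742 + Q\right)$ ($l{\left(Q \right)} = \left(Q^{2} + \left(Q - -742\right) Q\right) + 441 = \left(Q^{2} + \left(Q + 742\right) Q\right) + 441 = \left(Q^{2} + \left(742 + Q\right) Q\right) + 441 = \left(Q^{2} + Q \left(742 + Q\right)\right) + 441 = 441 + Q^{2} + Q \left(742 + Q\right)$)
$\frac{2722995 + l{\left(-2041 \right)}}{E{\left(-1541 \right)} - -2046675} = \frac{2722995 + \left(441 + 2 \left(-2041\right)^{2} + 742 \left(-2041\right)\right)}{\left(-1541\right)^{2} - -2046675} = \frac{2722995 + \left(441 + 2 \cdot 4165681 - 1514422\right)}{2374681 + 2046675} = \frac{2722995 + \left(441 + 8331362 - 1514422\right)}{4421356} = \left(2722995 + 6817381\right) \frac{1}{4421356} = 9540376 \cdot \frac{1}{4421356} = \frac{2385094}{1105339}$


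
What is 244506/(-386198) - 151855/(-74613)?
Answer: 1836489596/1309790517 ≈ 1.4021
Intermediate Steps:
244506/(-386198) - 151855/(-74613) = 244506*(-1/386198) - 151855*(-1/74613) = -122253/193099 + 13805/6783 = 1836489596/1309790517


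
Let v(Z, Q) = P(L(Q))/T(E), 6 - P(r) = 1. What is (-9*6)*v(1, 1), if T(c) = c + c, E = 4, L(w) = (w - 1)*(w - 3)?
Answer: -135/4 ≈ -33.750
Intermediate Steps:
L(w) = (-1 + w)*(-3 + w)
T(c) = 2*c
P(r) = 5 (P(r) = 6 - 1*1 = 6 - 1 = 5)
v(Z, Q) = 5/8 (v(Z, Q) = 5/((2*4)) = 5/8)
(-9*6)*v(1, 1) = -9*6*(5/8) = -54*5/8 = -135/4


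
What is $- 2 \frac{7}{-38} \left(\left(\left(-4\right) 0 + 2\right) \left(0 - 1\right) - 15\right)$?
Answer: $- \frac{119}{19} \approx -6.2632$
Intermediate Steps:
$- 2 \frac{7}{-38} \left(\left(\left(-4\right) 0 + 2\right) \left(0 - 1\right) - 15\right) = - 2 \cdot 7 \left(- \frac{1}{38}\right) \left(\left(0 + 2\right) \left(-1\right) - 15\right) = \left(-2\right) \left(- \frac{7}{38}\right) \left(2 \left(-1\right) - 15\right) = \frac{7 \left(-2 - 15\right)}{19} = \frac{7}{19} \left(-17\right) = - \frac{119}{19}$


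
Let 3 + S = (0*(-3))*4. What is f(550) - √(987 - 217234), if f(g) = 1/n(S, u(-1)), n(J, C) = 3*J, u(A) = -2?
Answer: -⅑ - I*√216247 ≈ -0.11111 - 465.02*I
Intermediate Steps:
S = -3 (S = -3 + (0*(-3))*4 = -3 + 0*4 = -3 + 0 = -3)
f(g) = -⅑ (f(g) = 1/(3*(-3)) = 1/(-9) = -⅑)
f(550) - √(987 - 217234) = -⅑ - √(987 - 217234) = -⅑ - √(-216247) = -⅑ - I*√216247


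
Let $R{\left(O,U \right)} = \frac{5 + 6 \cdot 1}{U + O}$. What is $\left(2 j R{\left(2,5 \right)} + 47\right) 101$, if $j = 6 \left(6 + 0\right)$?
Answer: $\frac{113221}{7} \approx 16174.0$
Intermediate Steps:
$j = 36$ ($j = 6 \cdot 6 = 36$)
$R{\left(O,U \right)} = \frac{11}{O + U}$ ($R{\left(O,U \right)} = \frac{5 + 6}{O + U} = \frac{11}{O + U}$)
$\left(2 j R{\left(2,5 \right)} + 47\right) 101 = \left(2 \cdot 36 \frac{11}{2 + 5} + 47\right) 101 = \left(72 \cdot \frac{11}{7} + 47\right) 101 = \left(\frac{792}{7} + 47\right) 101 = \frac{1121}{7} \cdot 101 = \frac{113221}{7}$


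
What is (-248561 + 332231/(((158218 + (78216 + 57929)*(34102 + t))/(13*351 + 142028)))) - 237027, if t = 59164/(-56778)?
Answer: -3764807832094841051/7753258238866 ≈ -4.8558e+5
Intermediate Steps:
t = -29582/28389 (t = 59164*(-1/56778) = -29582/28389 ≈ -1.0420)
(-248561 + 332231/(((158218 + (78216 + 57929)*(34102 + t))/(13*351 + 142028)))) - 237027 = (-248561 + 332231/(((158218 + (78216 + 57929)*(34102 - 29582/28389))/(13*351 + 142028)))) - 237027 = (-248561 + 332231/(((158218 + 136145*(968092096/28389))/(4563 + 142028)))) - 237027 = (-248561 + 332231/(((158218 + 131800898409920/28389)/146591))) - 237027 = (-248561 + 332231/(((131805390060722/28389)*(1/146591)))) - 237027 = (-248561 + 332231/(7753258238866/244798347)) - 237027 = (-248561 + 332231*(244798347/7753258238866)) - 237027 = (-248561 + 81329599622157/7753258238866) - 237027 = -1927076291511149669/7753258238866 - 237027 = -3764807832094841051/7753258238866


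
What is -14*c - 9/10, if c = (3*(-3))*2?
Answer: 2511/10 ≈ 251.10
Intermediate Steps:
c = -18 (c = -9*2 = -18)
-14*c - 9/10 = -14*(-18) - 9/10 = 252 - 9*1/10 = 252 - 9/10 = 2511/10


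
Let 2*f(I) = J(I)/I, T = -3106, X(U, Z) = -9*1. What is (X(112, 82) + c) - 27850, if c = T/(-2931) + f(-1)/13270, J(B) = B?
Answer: -2167034071489/77788740 ≈ -27858.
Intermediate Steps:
X(U, Z) = -9
f(I) = 1/2 (f(I) = (I/I)/2 = (1/2)*1 = 1/2)
c = 82436171/77788740 (c = -3106/(-2931) + (1/2)/13270 = -3106*(-1/2931) + (1/2)*(1/13270) = 3106/2931 + 1/26540 = 82436171/77788740 ≈ 1.0597)
(X(112, 82) + c) - 27850 = (-9 + 82436171/77788740) - 27850 = -617662489/77788740 - 27850 = -2167034071489/77788740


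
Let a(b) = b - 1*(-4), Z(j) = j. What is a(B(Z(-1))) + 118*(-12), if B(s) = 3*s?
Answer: -1415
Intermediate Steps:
a(b) = 4 + b (a(b) = b + 4 = 4 + b)
a(B(Z(-1))) + 118*(-12) = (4 + 3*(-1)) + 118*(-12) = (4 - 3) - 1416 = 1 - 1416 = -1415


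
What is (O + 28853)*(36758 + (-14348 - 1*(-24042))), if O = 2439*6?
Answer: 2020058124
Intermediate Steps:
O = 14634
(O + 28853)*(36758 + (-14348 - 1*(-24042))) = (14634 + 28853)*(36758 + (-14348 - 1*(-24042))) = 43487*(36758 + (-14348 + 24042)) = 43487*(36758 + 9694) = 43487*46452 = 2020058124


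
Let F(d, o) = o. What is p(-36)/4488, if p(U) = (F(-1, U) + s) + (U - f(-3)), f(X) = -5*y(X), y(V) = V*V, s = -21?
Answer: -2/187 ≈ -0.010695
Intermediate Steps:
y(V) = V²
f(X) = -5*X²
p(U) = 24 + 2*U (p(U) = (U - 21) + (U - (-5)*(-3)²) = (-21 + U) + (U - (-5)*9) = (-21 + U) + (U - 1*(-45)) = (-21 + U) + (U + 45) = (-21 + U) + (45 + U) = 24 + 2*U)
p(-36)/4488 = (24 + 2*(-36))/4488 = (24 - 72)*(1/4488) = -48*1/4488 = -2/187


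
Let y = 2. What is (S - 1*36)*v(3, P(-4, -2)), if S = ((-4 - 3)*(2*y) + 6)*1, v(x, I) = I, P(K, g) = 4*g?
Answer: 464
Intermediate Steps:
S = -22 (S = ((-4 - 3)*(2*2) + 6)*1 = (-7*4 + 6)*1 = (-28 + 6)*1 = -22*1 = -22)
(S - 1*36)*v(3, P(-4, -2)) = (-22 - 1*36)*(4*(-2)) = (-22 - 36)*(-8) = -58*(-8) = 464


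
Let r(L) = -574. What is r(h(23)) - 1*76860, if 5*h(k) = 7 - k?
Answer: -77434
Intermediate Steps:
h(k) = 7/5 - k/5 (h(k) = (7 - k)/5 = 7/5 - k/5)
r(h(23)) - 1*76860 = -574 - 1*76860 = -574 - 76860 = -77434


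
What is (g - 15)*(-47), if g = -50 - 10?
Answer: 3525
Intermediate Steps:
g = -60
(g - 15)*(-47) = (-60 - 15)*(-47) = -75*(-47) = 3525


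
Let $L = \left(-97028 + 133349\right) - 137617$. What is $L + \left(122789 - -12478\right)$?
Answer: $33971$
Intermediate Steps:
$L = -101296$ ($L = 36321 - 137617 = -101296$)
$L + \left(122789 - -12478\right) = -101296 + \left(122789 - -12478\right) = -101296 + \left(122789 + 12478\right) = -101296 + 135267 = 33971$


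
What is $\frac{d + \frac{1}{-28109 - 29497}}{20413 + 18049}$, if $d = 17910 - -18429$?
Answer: $\frac{2093344433}{2215641972} \approx 0.9448$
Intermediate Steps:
$d = 36339$ ($d = 17910 + 18429 = 36339$)
$\frac{d + \frac{1}{-28109 - 29497}}{20413 + 18049} = \frac{36339 + \frac{1}{-28109 - 29497}}{20413 + 18049} = \frac{36339 + \frac{1}{-57606}}{38462} = \left(36339 - \frac{1}{57606}\right) \frac{1}{38462} = \frac{2093344433}{57606} \cdot \frac{1}{38462} = \frac{2093344433}{2215641972}$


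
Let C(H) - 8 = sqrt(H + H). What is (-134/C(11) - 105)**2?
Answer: 7611839/441 - 367294*sqrt(22)/441 ≈ 13354.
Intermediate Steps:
C(H) = 8 + sqrt(2)*sqrt(H) (C(H) = 8 + sqrt(H + H) = 8 + sqrt(2*H) = 8 + sqrt(2)*sqrt(H))
(-134/C(11) - 105)**2 = (-134/(8 + sqrt(2)*sqrt(11)) - 105)**2 = (-134/(8 + sqrt(22)) - 105)**2 = (-105 - 134/(8 + sqrt(22)))**2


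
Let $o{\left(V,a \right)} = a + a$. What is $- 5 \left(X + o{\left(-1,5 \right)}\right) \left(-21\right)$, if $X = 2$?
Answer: $1260$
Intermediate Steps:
$o{\left(V,a \right)} = 2 a$
$- 5 \left(X + o{\left(-1,5 \right)}\right) \left(-21\right) = - 5 \left(2 + 2 \cdot 5\right) \left(-21\right) = - 5 \left(2 + 10\right) \left(-21\right) = \left(-5\right) 12 \left(-21\right) = \left(-60\right) \left(-21\right) = 1260$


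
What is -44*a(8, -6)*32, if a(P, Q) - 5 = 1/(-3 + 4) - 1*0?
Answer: -8448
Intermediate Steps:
a(P, Q) = 6 (a(P, Q) = 5 + (1/(-3 + 4) - 1*0) = 5 + (1/1 + 0) = 5 + (1 + 0) = 5 + 1 = 6)
-44*a(8, -6)*32 = -44*6*32 = -264*32 = -8448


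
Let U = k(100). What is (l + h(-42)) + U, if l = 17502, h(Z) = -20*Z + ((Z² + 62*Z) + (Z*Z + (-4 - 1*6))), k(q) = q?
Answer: 19356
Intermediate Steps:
U = 100
h(Z) = -10 + 2*Z² + 42*Z (h(Z) = -20*Z + ((Z² + 62*Z) + (Z² + (-4 - 6))) = -20*Z + ((Z² + 62*Z) + (Z² - 10)) = -20*Z + ((Z² + 62*Z) + (-10 + Z²)) = -20*Z + (-10 + 2*Z² + 62*Z) = -10 + 2*Z² + 42*Z)
(l + h(-42)) + U = (17502 + (-10 + 2*(-42)² + 42*(-42))) + 100 = (17502 + (-10 + 2*1764 - 1764)) + 100 = (17502 + (-10 + 3528 - 1764)) + 100 = (17502 + 1754) + 100 = 19256 + 100 = 19356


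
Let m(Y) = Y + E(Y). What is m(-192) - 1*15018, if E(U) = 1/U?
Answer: -2920321/192 ≈ -15210.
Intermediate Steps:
m(Y) = Y + 1/Y
m(-192) - 1*15018 = (-192 + 1/(-192)) - 1*15018 = (-192 - 1/192) - 15018 = -36865/192 - 15018 = -2920321/192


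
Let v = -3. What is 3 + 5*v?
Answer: -12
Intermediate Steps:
3 + 5*v = 3 + 5*(-3) = 3 - 15 = -12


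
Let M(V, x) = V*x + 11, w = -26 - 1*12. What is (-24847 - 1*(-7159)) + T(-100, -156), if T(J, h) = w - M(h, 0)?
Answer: -17737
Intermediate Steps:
w = -38 (w = -26 - 12 = -38)
M(V, x) = 11 + V*x
T(J, h) = -49 (T(J, h) = -38 - (11 + h*0) = -38 - (11 + 0) = -38 - 1*11 = -38 - 11 = -49)
(-24847 - 1*(-7159)) + T(-100, -156) = (-24847 - 1*(-7159)) - 49 = (-24847 + 7159) - 49 = -17688 - 49 = -17737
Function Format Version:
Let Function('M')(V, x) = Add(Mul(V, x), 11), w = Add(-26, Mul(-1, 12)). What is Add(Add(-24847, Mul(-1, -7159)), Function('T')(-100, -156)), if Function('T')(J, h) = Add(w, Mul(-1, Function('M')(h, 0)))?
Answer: -17737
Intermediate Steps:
w = -38 (w = Add(-26, -12) = -38)
Function('M')(V, x) = Add(11, Mul(V, x))
Function('T')(J, h) = -49 (Function('T')(J, h) = Add(-38, Mul(-1, Add(11, Mul(h, 0)))) = Add(-38, Mul(-1, Add(11, 0))) = Add(-38, Mul(-1, 11)) = Add(-38, -11) = -49)
Add(Add(-24847, Mul(-1, -7159)), Function('T')(-100, -156)) = Add(Add(-24847, Mul(-1, -7159)), -49) = Add(Add(-24847, 7159), -49) = Add(-17688, -49) = -17737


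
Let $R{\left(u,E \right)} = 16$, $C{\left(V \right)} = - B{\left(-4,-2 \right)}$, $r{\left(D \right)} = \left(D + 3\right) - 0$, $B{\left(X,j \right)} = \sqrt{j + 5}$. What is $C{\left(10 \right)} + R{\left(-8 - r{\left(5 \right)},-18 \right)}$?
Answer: $16 - \sqrt{3} \approx 14.268$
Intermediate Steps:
$B{\left(X,j \right)} = \sqrt{5 + j}$
$r{\left(D \right)} = 3 + D$ ($r{\left(D \right)} = \left(3 + D\right) + 0 = 3 + D$)
$C{\left(V \right)} = - \sqrt{3}$ ($C{\left(V \right)} = - \sqrt{5 - 2} = - \sqrt{3}$)
$C{\left(10 \right)} + R{\left(-8 - r{\left(5 \right)},-18 \right)} = - \sqrt{3} + 16 = 16 - \sqrt{3}$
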